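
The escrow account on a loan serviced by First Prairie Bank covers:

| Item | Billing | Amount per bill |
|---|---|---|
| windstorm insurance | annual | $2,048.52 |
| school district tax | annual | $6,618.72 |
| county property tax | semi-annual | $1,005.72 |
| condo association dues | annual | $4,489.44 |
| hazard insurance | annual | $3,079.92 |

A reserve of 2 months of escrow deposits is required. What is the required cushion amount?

Windstorm insurance: $2,048.52 annually
School district tax: $6,618.72 annually
County property tax: $1,005.72 × 2 = $2,011.44 annually
Condo association dues: $4,489.44 annually
Hazard insurance: $3,079.92 annually
Total annual escrow = $2,048.52 + $6,618.72 + $2,011.44 + $4,489.44 + $3,079.92 = $18,248.04
Monthly = $18,248.04 / 12 = $1,520.67
Required cushion = 2 × $1,520.67 = $3,041.34

$3,041.34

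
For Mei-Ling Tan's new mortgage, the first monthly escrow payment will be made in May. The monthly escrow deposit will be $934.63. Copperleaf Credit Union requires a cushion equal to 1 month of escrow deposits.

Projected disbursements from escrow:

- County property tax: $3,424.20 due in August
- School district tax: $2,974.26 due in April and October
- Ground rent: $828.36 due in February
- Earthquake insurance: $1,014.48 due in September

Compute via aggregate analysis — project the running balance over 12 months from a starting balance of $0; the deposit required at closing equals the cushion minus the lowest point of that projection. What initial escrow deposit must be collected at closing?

$2,739.79

Cushion = 1 × $934.63 = $934.63
Trial balance (start $0, +$934.63 each month, − disbursements):
  May: +$934.63 → $934.63
  Jun: +$934.63 → $1,869.26
  Jul: +$934.63 → $2,803.89
  Aug: +$934.63 − $3,424.20 → $314.32
  Sep: +$934.63 − $1,014.48 → $234.47
  Oct: +$934.63 − $2,974.26 → -$1,805.16
  Nov: +$934.63 → -$870.53
  Dec: +$934.63 → $64.10
  Jan: +$934.63 → $998.73
  Feb: +$934.63 − $828.36 → $1,105.00
  Mar: +$934.63 → $2,039.63
  Apr: +$934.63 − $2,974.26 → $0.00
Lowest trial balance = -$1,805.16 (Oct)
Initial deposit = cushion − low point = $934.63 − (-$1,805.16) = $2,739.79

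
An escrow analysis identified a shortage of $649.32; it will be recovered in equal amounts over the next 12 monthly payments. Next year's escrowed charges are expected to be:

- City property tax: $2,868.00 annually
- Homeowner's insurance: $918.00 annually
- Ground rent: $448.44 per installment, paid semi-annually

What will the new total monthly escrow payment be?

City property tax = $2,868.00/yr
Homeowner's insurance = $918.00/yr
Ground rent = $448.44 × 2 = $896.88/yr
Yearly total = $4,682.88
Monthly = $4,682.88 ÷ 12 = $390.24
Shortage per month = $649.32 / 12 = $54.11
New monthly escrow = $390.24 + $54.11 = $444.35

$444.35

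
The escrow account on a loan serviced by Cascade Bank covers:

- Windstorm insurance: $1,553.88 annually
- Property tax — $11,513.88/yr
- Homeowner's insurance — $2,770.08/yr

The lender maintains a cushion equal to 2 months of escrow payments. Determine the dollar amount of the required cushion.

$2,639.64

Windstorm insurance = $1,553.88
Property tax = $11,513.88
Homeowner's insurance = $2,770.08
Total per year = $1,553.88 + $11,513.88 + $2,770.08 = $15,837.84
Monthly = $15,837.84 / 12 = $1,319.82
Cushion = 2 × $1,319.82 = $2,639.64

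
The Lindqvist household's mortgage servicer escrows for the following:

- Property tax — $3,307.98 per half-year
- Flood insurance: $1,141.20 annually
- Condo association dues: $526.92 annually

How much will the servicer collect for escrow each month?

Property tax — $3,307.98 × 2 = $6,615.96
Flood insurance — $1,141.20
Condo association dues — $526.92
Total per year = $6,615.96 + $1,141.20 + $526.92 = $8,284.08
Monthly = $8,284.08 ÷ 12 = $690.34

$690.34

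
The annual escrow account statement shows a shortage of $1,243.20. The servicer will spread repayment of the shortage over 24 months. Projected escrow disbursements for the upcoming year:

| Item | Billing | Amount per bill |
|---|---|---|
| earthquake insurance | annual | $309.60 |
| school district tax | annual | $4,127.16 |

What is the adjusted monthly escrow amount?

$421.53

Earthquake insurance = $309.60/yr
School district tax = $4,127.16/yr
Combined annual = $4,436.76
Per month = $4,436.76 ÷ 12 = $369.73
Shortage per month = $1,243.20 ÷ 24 = $51.80
New monthly escrow = $369.73 + $51.80 = $421.53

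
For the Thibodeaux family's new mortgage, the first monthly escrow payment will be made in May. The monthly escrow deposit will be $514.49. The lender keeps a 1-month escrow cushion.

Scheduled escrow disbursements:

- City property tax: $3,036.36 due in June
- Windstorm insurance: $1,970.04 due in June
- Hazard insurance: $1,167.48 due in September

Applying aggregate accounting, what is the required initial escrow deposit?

$4,491.91

Cushion = 1 × $514.49 = $514.49
Trial balance (start $0, +$514.49 each month, − disbursements):
  May: +$514.49 → $514.49
  Jun: +$514.49 − $5,006.40 → -$3,977.42
  Jul: +$514.49 → -$3,462.93
  Aug: +$514.49 → -$2,948.44
  Sep: +$514.49 − $1,167.48 → -$3,601.43
  Oct: +$514.49 → -$3,086.94
  Nov: +$514.49 → -$2,572.45
  Dec: +$514.49 → -$2,057.96
  Jan: +$514.49 → -$1,543.47
  Feb: +$514.49 → -$1,028.98
  Mar: +$514.49 → -$514.49
  Apr: +$514.49 → $0.00
Lowest trial balance = -$3,977.42 (Jun)
Initial deposit = cushion − low point = $514.49 − (-$3,977.42) = $4,491.91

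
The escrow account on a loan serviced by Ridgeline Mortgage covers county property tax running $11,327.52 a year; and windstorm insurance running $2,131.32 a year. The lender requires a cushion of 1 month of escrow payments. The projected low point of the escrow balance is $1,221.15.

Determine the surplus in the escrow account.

$99.58

County property tax — $11,327.52 annually
Windstorm insurance — $2,131.32 annually
Yearly total = $11,327.52 + $2,131.32 = $13,458.84
Monthly = $13,458.84 ÷ 12 = $1,121.57
Required cushion = 1 × $1,121.57 = $1,121.57
Excess over cushion: $1,221.15 − $1,121.57 = $99.58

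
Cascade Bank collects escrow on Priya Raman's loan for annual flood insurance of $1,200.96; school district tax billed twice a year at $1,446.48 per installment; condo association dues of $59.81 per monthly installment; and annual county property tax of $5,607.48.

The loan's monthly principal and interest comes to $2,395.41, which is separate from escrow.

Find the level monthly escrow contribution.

$868.26

Flood insurance = $1,200.96
School district tax = $1,446.48 × 2 = $2,892.96
Condo association dues = $59.81 × 12 = $717.72
County property tax = $5,607.48
Combined annual = $10,419.12
Per month = $10,419.12 ÷ 12 = $868.26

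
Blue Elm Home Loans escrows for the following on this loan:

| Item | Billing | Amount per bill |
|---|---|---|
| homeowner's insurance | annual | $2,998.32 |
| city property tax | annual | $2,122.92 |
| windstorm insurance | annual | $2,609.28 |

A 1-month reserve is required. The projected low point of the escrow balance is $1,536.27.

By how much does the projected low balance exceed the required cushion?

$892.06

Homeowner's insurance = $2,998.32
City property tax = $2,122.92
Windstorm insurance = $2,609.28
Yearly total = $2,998.32 + $2,122.92 + $2,609.28 = $7,730.52
Per month = $7,730.52 / 12 = $644.21
Required reserve = 1 × $644.21 = $644.21
Excess over cushion: $1,536.27 − $644.21 = $892.06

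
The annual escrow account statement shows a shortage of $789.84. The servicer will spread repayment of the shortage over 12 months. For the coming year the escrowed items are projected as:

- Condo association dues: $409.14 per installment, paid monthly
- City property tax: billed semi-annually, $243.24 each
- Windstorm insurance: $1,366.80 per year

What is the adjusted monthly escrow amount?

Condo association dues — $409.14 × 12 = $4,909.68/yr
City property tax — $243.24 × 2 = $486.48/yr
Windstorm insurance — $1,366.80/yr
Combined annual = $4,909.68 + $486.48 + $1,366.80 = $6,762.96
Base monthly escrow = $6,762.96 / 12 = $563.58
Monthly shortage recovery: $789.84 / 12 = $65.82
New monthly escrow = $563.58 + $65.82 = $629.40

$629.40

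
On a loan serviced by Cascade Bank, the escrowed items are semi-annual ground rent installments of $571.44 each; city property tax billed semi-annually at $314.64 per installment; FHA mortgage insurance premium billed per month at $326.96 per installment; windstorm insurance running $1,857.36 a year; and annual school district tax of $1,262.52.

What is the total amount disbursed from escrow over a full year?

$8,815.56

Ground rent = $571.44 × 2 = $1,142.88
City property tax = $314.64 × 2 = $629.28
FHA mortgage insurance premium = $326.96 × 12 = $3,923.52
Windstorm insurance = $1,857.36
School district tax = $1,262.52
Combined annual = $1,142.88 + $629.28 + $3,923.52 + $1,857.36 + $1,262.52 = $8,815.56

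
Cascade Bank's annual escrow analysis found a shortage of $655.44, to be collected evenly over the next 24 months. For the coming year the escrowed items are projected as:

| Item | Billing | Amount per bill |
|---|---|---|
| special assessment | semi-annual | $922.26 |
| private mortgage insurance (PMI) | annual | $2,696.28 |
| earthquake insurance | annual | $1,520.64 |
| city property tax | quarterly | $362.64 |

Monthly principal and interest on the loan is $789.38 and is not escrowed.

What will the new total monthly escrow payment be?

Special assessment = $922.26 × 2 = $1,844.52 per year
Private mortgage insurance (PMI) = $2,696.28 per year
Earthquake insurance = $1,520.64 per year
City property tax = $362.64 × 4 = $1,450.56 per year
Annual escrow total = $7,512.00
Base monthly escrow = $7,512.00 / 12 = $626.00
Monthly shortage recovery: $655.44 / 24 = $27.31
New monthly escrow = $626.00 + $27.31 = $653.31

$653.31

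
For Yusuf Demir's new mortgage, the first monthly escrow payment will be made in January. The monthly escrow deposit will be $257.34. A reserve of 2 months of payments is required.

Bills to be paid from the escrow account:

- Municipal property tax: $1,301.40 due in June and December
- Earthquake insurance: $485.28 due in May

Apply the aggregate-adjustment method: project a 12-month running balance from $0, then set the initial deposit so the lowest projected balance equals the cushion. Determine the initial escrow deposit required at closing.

$757.32

Cushion = 2 × $257.34 = $514.68
Trial balance (start $0, +$257.34 each month, − disbursements):
  Jan: +$257.34 → $257.34
  Feb: +$257.34 → $514.68
  Mar: +$257.34 → $772.02
  Apr: +$257.34 → $1,029.36
  May: +$257.34 − $485.28 → $801.42
  Jun: +$257.34 − $1,301.40 → -$242.64
  Jul: +$257.34 → $14.70
  Aug: +$257.34 → $272.04
  Sep: +$257.34 → $529.38
  Oct: +$257.34 → $786.72
  Nov: +$257.34 → $1,044.06
  Dec: +$257.34 − $1,301.40 → $0.00
Lowest trial balance = -$242.64 (Jun)
Initial deposit = cushion − low point = $514.68 − (-$242.64) = $757.32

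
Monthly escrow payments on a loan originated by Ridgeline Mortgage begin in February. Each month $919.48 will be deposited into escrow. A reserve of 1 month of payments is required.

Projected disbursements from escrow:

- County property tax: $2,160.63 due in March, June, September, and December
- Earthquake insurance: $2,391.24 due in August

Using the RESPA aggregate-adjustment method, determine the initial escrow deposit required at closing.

$2,436.77

Cushion = 1 × $919.48 = $919.48
Trial balance (start $0, +$919.48 each month, − disbursements):
  Feb: +$919.48 → $919.48
  Mar: +$919.48 − $2,160.63 → -$321.67
  Apr: +$919.48 → $597.81
  May: +$919.48 → $1,517.29
  Jun: +$919.48 − $2,160.63 → $276.14
  Jul: +$919.48 → $1,195.62
  Aug: +$919.48 − $2,391.24 → -$276.14
  Sep: +$919.48 − $2,160.63 → -$1,517.29
  Oct: +$919.48 → -$597.81
  Nov: +$919.48 → $321.67
  Dec: +$919.48 − $2,160.63 → -$919.48
  Jan: +$919.48 → $0.00
Lowest trial balance = -$1,517.29 (Sep)
Initial deposit = cushion − low point = $919.48 − (-$1,517.29) = $2,436.77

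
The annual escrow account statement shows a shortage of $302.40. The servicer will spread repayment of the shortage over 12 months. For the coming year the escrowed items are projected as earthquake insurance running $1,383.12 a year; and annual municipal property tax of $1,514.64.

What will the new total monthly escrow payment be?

$266.68

Earthquake insurance = $1,383.12
Municipal property tax = $1,514.64
Combined annual = $1,383.12 + $1,514.64 = $2,897.76
Base monthly escrow = $2,897.76 ÷ 12 = $241.48
Shortage per month = $302.40 / 12 = $25.20
Adjusted monthly = $241.48 + $25.20 = $266.68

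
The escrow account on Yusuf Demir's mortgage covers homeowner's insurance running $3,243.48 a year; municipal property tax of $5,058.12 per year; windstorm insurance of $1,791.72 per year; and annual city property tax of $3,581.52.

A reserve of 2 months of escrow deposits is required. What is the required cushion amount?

Homeowner's insurance — $3,243.48 annually
Municipal property tax — $5,058.12 annually
Windstorm insurance — $1,791.72 annually
City property tax — $3,581.52 annually
Total per year = $3,243.48 + $5,058.12 + $1,791.72 + $3,581.52 = $13,674.84
Monthly escrow = $13,674.84 ÷ 12 = $1,139.57
Required cushion = 2 × $1,139.57 = $2,279.14

$2,279.14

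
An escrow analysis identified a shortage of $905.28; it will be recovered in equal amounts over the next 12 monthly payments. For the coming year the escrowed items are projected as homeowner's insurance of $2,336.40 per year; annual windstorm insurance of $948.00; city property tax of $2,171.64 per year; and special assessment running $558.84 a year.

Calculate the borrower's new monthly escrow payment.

Homeowner's insurance = $2,336.40
Windstorm insurance = $948.00
City property tax = $2,171.64
Special assessment = $558.84
Combined annual = $6,014.88
Per month = $6,014.88 / 12 = $501.24
Shortage per month = $905.28 / 12 = $75.44
Adjusted monthly = $501.24 + $75.44 = $576.68

$576.68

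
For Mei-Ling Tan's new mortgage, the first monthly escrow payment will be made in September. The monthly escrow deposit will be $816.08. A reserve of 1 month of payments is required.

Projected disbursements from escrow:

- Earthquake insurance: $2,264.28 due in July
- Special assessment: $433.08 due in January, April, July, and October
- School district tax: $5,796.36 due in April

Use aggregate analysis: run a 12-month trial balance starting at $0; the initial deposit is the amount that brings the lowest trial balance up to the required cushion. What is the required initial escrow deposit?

Cushion = 1 × $816.08 = $816.08
Trial balance (start $0, +$816.08 each month, − disbursements):
  Sep: +$816.08 → $816.08
  Oct: +$816.08 − $433.08 → $1,199.08
  Nov: +$816.08 → $2,015.16
  Dec: +$816.08 → $2,831.24
  Jan: +$816.08 − $433.08 → $3,214.24
  Feb: +$816.08 → $4,030.32
  Mar: +$816.08 → $4,846.40
  Apr: +$816.08 − $6,229.44 → -$566.96
  May: +$816.08 → $249.12
  Jun: +$816.08 → $1,065.20
  Jul: +$816.08 − $2,697.36 → -$816.08
  Aug: +$816.08 → $0.00
Lowest trial balance = -$816.08 (Jul)
Initial deposit = cushion − low point = $816.08 − (-$816.08) = $1,632.16

$1,632.16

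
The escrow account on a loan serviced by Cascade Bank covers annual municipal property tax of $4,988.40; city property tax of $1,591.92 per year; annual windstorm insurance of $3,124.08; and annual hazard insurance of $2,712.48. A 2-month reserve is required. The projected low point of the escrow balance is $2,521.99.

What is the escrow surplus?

$452.51

Municipal property tax = $4,988.40/yr
City property tax = $1,591.92/yr
Windstorm insurance = $3,124.08/yr
Hazard insurance = $2,712.48/yr
Total per year = $4,988.40 + $1,591.92 + $3,124.08 + $2,712.48 = $12,416.88
Base monthly escrow = $12,416.88 / 12 = $1,034.74
Required reserve = 2 × $1,034.74 = $2,069.48
Excess over cushion: $2,521.99 − $2,069.48 = $452.51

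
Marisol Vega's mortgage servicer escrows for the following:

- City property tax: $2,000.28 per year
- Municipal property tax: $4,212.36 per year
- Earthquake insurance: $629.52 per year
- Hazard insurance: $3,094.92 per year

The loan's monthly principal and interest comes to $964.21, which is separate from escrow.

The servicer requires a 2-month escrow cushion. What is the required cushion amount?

City property tax — $2,000.28/yr
Municipal property tax — $4,212.36/yr
Earthquake insurance — $629.52/yr
Hazard insurance — $3,094.92/yr
Total annual escrow = $2,000.28 + $4,212.36 + $629.52 + $3,094.92 = $9,937.08
Monthly escrow = $9,937.08 ÷ 12 = $828.09
Cushion = 2 × $828.09 = $1,656.18

$1,656.18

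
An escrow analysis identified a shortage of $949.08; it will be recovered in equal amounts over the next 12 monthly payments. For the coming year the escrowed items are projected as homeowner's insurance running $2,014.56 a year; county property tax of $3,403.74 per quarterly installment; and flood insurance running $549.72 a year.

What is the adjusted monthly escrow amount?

Homeowner's insurance — $2,014.56 per year
County property tax — $3,403.74 × 4 = $13,614.96 per year
Flood insurance — $549.72 per year
Total annual escrow = $2,014.56 + $13,614.96 + $549.72 = $16,179.24
Per month = $16,179.24 / 12 = $1,348.27
Monthly shortage recovery: $949.08 ÷ 12 = $79.09
New monthly escrow = $1,348.27 + $79.09 = $1,427.36

$1,427.36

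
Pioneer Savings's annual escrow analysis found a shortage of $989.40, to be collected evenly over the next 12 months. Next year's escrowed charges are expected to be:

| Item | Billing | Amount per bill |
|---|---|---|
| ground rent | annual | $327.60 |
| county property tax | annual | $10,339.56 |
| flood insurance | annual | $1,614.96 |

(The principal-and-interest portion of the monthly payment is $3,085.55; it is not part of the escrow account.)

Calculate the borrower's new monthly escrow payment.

Ground rent = $327.60 per year
County property tax = $10,339.56 per year
Flood insurance = $1,614.96 per year
Combined annual = $327.60 + $10,339.56 + $1,614.96 = $12,282.12
Monthly escrow = $12,282.12 ÷ 12 = $1,023.51
Shortage spread = $989.40 / 12 = $82.45/mo
New monthly escrow = $1,023.51 + $82.45 = $1,105.96

$1,105.96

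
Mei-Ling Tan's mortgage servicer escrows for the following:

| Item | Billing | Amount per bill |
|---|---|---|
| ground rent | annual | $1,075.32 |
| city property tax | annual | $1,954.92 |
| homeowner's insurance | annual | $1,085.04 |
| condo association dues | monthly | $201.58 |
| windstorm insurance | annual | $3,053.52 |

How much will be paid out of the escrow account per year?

$9,587.76

Ground rent: $1,075.32/yr
City property tax: $1,954.92/yr
Homeowner's insurance: $1,085.04/yr
Condo association dues: $201.58 × 12 = $2,418.96/yr
Windstorm insurance: $3,053.52/yr
Combined annual = $1,075.32 + $1,954.92 + $1,085.04 + $2,418.96 + $3,053.52 = $9,587.76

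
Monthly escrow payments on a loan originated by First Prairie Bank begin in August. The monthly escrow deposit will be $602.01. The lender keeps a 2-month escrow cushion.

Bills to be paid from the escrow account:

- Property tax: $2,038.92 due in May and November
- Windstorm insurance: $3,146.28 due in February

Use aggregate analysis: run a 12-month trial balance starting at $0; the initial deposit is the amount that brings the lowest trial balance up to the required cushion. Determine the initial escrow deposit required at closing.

Cushion = 2 × $602.01 = $1,204.02
Trial balance (start $0, +$602.01 each month, − disbursements):
  Aug: +$602.01 → $602.01
  Sep: +$602.01 → $1,204.02
  Oct: +$602.01 → $1,806.03
  Nov: +$602.01 − $2,038.92 → $369.12
  Dec: +$602.01 → $971.13
  Jan: +$602.01 → $1,573.14
  Feb: +$602.01 − $3,146.28 → -$971.13
  Mar: +$602.01 → -$369.12
  Apr: +$602.01 → $232.89
  May: +$602.01 − $2,038.92 → -$1,204.02
  Jun: +$602.01 → -$602.01
  Jul: +$602.01 → $0.00
Lowest trial balance = -$1,204.02 (May)
Initial deposit = cushion − low point = $1,204.02 − (-$1,204.02) = $2,408.04

$2,408.04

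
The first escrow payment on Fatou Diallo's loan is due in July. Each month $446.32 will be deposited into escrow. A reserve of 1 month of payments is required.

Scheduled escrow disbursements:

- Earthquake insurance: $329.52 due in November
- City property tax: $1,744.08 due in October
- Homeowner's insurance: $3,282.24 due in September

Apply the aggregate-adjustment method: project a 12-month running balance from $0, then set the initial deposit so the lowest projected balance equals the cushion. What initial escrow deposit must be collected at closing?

Cushion = 1 × $446.32 = $446.32
Trial balance (start $0, +$446.32 each month, − disbursements):
  Jul: +$446.32 → $446.32
  Aug: +$446.32 → $892.64
  Sep: +$446.32 − $3,282.24 → -$1,943.28
  Oct: +$446.32 − $1,744.08 → -$3,241.04
  Nov: +$446.32 − $329.52 → -$3,124.24
  Dec: +$446.32 → -$2,677.92
  Jan: +$446.32 → -$2,231.60
  Feb: +$446.32 → -$1,785.28
  Mar: +$446.32 → -$1,338.96
  Apr: +$446.32 → -$892.64
  May: +$446.32 → -$446.32
  Jun: +$446.32 → $0.00
Lowest trial balance = -$3,241.04 (Oct)
Initial deposit = cushion − low point = $446.32 − (-$3,241.04) = $3,687.36

$3,687.36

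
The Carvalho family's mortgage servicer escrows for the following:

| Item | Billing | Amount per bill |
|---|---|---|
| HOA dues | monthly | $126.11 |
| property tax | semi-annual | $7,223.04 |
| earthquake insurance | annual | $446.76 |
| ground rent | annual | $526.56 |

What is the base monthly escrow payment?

HOA dues = $126.11 × 12 = $1,513.32
Property tax = $7,223.04 × 2 = $14,446.08
Earthquake insurance = $446.76
Ground rent = $526.56
Yearly total = $1,513.32 + $14,446.08 + $446.76 + $526.56 = $16,932.72
Per month = $16,932.72 / 12 = $1,411.06

$1,411.06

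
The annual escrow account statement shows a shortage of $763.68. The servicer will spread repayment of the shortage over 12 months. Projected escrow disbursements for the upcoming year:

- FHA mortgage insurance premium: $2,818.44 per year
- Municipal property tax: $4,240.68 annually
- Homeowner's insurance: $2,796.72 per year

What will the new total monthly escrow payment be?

FHA mortgage insurance premium — $2,818.44 per year
Municipal property tax — $4,240.68 per year
Homeowner's insurance — $2,796.72 per year
Combined annual = $9,855.84
Per month = $9,855.84 / 12 = $821.32
Monthly shortage recovery: $763.68 ÷ 12 = $63.64
New monthly escrow = $821.32 + $63.64 = $884.96

$884.96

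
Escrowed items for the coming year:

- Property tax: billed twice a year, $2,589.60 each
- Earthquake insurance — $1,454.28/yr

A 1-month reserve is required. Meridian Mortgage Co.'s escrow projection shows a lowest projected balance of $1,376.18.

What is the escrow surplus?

$823.39

Property tax: $2,589.60 × 2 = $5,179.20 annually
Earthquake insurance: $1,454.28 annually
Total annual escrow = $6,633.48
Base monthly escrow = $6,633.48 / 12 = $552.79
Cushion = 1 × $552.79 = $552.79
Excess over cushion: $1,376.18 − $552.79 = $823.39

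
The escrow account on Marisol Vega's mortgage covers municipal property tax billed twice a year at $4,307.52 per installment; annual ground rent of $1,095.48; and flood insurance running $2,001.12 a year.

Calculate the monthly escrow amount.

Municipal property tax — $4,307.52 × 2 = $8,615.04 annually
Ground rent — $1,095.48 annually
Flood insurance — $2,001.12 annually
Total annual escrow = $8,615.04 + $1,095.48 + $2,001.12 = $11,711.64
Per month = $11,711.64 ÷ 12 = $975.97

$975.97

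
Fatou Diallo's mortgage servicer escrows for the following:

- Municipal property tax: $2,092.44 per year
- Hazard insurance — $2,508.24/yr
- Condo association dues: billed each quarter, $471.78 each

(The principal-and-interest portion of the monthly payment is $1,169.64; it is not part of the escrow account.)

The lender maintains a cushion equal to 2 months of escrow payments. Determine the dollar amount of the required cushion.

$1,081.30

Municipal property tax — $2,092.44
Hazard insurance — $2,508.24
Condo association dues — $471.78 × 4 = $1,887.12
Combined annual = $2,092.44 + $2,508.24 + $1,887.12 = $6,487.80
Base monthly escrow = $6,487.80 / 12 = $540.65
Required cushion = 2 × $540.65 = $1,081.30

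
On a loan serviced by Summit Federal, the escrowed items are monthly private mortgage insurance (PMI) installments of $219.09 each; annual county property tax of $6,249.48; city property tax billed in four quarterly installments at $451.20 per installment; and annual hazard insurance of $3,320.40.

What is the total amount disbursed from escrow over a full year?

Private mortgage insurance (PMI) — $219.09 × 12 = $2,629.08 per year
County property tax — $6,249.48 per year
City property tax — $451.20 × 4 = $1,804.80 per year
Hazard insurance — $3,320.40 per year
Total per year = $2,629.08 + $6,249.48 + $1,804.80 + $3,320.40 = $14,003.76

$14,003.76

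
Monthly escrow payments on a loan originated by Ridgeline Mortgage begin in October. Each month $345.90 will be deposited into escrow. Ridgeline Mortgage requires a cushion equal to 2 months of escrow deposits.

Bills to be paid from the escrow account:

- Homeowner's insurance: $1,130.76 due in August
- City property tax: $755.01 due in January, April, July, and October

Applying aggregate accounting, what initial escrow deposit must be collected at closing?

$1,100.91

Cushion = 2 × $345.90 = $691.80
Trial balance (start $0, +$345.90 each month, − disbursements):
  Oct: +$345.90 − $755.01 → -$409.11
  Nov: +$345.90 → -$63.21
  Dec: +$345.90 → $282.69
  Jan: +$345.90 − $755.01 → -$126.42
  Feb: +$345.90 → $219.48
  Mar: +$345.90 → $565.38
  Apr: +$345.90 − $755.01 → $156.27
  May: +$345.90 → $502.17
  Jun: +$345.90 → $848.07
  Jul: +$345.90 − $755.01 → $438.96
  Aug: +$345.90 − $1,130.76 → -$345.90
  Sep: +$345.90 → $0.00
Lowest trial balance = -$409.11 (Oct)
Initial deposit = cushion − low point = $691.80 − (-$409.11) = $1,100.91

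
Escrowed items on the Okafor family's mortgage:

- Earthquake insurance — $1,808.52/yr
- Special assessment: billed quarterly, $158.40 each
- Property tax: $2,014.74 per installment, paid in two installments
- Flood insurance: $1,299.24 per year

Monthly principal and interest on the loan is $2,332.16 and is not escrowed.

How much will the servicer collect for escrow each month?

$647.57

Earthquake insurance: $1,808.52 per year
Special assessment: $158.40 × 4 = $633.60 per year
Property tax: $2,014.74 × 2 = $4,029.48 per year
Flood insurance: $1,299.24 per year
Total per year = $1,808.52 + $633.60 + $4,029.48 + $1,299.24 = $7,770.84
Per month = $7,770.84 ÷ 12 = $647.57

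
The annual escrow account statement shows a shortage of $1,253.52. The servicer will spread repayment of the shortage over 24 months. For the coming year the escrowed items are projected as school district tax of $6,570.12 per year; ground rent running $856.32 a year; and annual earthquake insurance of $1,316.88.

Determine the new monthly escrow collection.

School district tax — $6,570.12
Ground rent — $856.32
Earthquake insurance — $1,316.88
Total per year = $8,743.32
Base monthly escrow = $8,743.32 / 12 = $728.61
Shortage per month = $1,253.52 / 24 = $52.23
Adjusted monthly = $728.61 + $52.23 = $780.84

$780.84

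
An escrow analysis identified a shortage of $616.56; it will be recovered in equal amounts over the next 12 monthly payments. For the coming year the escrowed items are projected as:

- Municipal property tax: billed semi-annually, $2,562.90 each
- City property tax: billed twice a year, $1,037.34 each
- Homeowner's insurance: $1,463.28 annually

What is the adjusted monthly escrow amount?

Municipal property tax: $2,562.90 × 2 = $5,125.80 per year
City property tax: $1,037.34 × 2 = $2,074.68 per year
Homeowner's insurance: $1,463.28 per year
Total annual escrow = $8,663.76
Base monthly escrow = $8,663.76 / 12 = $721.98
Monthly shortage recovery: $616.56 / 12 = $51.38
New monthly escrow = $721.98 + $51.38 = $773.36

$773.36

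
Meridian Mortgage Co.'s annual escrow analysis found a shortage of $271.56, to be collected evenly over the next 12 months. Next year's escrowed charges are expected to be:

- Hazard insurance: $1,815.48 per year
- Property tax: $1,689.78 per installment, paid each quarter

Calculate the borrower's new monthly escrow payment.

$737.18

Hazard insurance — $1,815.48
Property tax — $1,689.78 × 4 = $6,759.12
Combined annual = $1,815.48 + $6,759.12 = $8,574.60
Per month = $8,574.60 ÷ 12 = $714.55
Shortage per month = $271.56 ÷ 12 = $22.63
New monthly escrow = $714.55 + $22.63 = $737.18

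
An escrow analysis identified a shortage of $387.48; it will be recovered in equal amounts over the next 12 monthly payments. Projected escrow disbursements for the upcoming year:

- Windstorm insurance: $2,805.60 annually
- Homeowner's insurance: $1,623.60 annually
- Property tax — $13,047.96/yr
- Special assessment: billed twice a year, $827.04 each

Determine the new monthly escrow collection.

Windstorm insurance: $2,805.60 per year
Homeowner's insurance: $1,623.60 per year
Property tax: $13,047.96 per year
Special assessment: $827.04 × 2 = $1,654.08 per year
Yearly total = $2,805.60 + $1,623.60 + $13,047.96 + $1,654.08 = $19,131.24
Base monthly escrow = $19,131.24 / 12 = $1,594.27
Shortage spread = $387.48 ÷ 12 = $32.29/mo
New monthly escrow = $1,594.27 + $32.29 = $1,626.56

$1,626.56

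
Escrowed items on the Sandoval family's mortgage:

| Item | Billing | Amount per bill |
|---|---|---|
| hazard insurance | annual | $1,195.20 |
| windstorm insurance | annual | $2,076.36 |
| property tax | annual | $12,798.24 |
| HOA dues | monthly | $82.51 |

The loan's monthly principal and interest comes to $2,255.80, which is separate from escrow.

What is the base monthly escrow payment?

$1,421.66

Hazard insurance — $1,195.20/yr
Windstorm insurance — $2,076.36/yr
Property tax — $12,798.24/yr
HOA dues — $82.51 × 12 = $990.12/yr
Total annual escrow = $1,195.20 + $2,076.36 + $12,798.24 + $990.12 = $17,059.92
Monthly = $17,059.92 / 12 = $1,421.66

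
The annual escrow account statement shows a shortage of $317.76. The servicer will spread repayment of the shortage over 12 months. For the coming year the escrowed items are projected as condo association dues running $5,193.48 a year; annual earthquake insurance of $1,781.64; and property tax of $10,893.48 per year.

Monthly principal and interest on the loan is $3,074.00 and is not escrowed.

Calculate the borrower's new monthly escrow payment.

$1,515.53

Condo association dues: $5,193.48 per year
Earthquake insurance: $1,781.64 per year
Property tax: $10,893.48 per year
Annual escrow total = $17,868.60
Base monthly escrow = $17,868.60 / 12 = $1,489.05
Monthly shortage recovery: $317.76 / 12 = $26.48
New monthly escrow = $1,489.05 + $26.48 = $1,515.53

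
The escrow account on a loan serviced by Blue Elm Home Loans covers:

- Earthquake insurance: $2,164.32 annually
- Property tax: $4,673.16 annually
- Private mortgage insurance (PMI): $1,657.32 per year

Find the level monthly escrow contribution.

$707.90

Earthquake insurance = $2,164.32
Property tax = $4,673.16
Private mortgage insurance (PMI) = $1,657.32
Yearly total = $8,494.80
Monthly escrow = $8,494.80 ÷ 12 = $707.90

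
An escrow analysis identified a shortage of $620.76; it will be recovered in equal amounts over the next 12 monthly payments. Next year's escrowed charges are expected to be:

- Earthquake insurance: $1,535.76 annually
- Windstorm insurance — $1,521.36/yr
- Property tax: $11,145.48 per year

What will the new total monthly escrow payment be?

Earthquake insurance = $1,535.76 annually
Windstorm insurance = $1,521.36 annually
Property tax = $11,145.48 annually
Annual escrow total = $1,535.76 + $1,521.36 + $11,145.48 = $14,202.60
Monthly escrow = $14,202.60 ÷ 12 = $1,183.55
Shortage per month = $620.76 ÷ 12 = $51.73
New monthly escrow = $1,183.55 + $51.73 = $1,235.28

$1,235.28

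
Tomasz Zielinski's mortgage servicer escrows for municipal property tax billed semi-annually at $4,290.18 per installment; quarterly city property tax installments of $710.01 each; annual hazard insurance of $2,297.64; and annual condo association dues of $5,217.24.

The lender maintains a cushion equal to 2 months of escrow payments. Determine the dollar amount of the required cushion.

$3,155.88

Municipal property tax: $4,290.18 × 2 = $8,580.36 per year
City property tax: $710.01 × 4 = $2,840.04 per year
Hazard insurance: $2,297.64 per year
Condo association dues: $5,217.24 per year
Total annual escrow = $18,935.28
Monthly escrow = $18,935.28 / 12 = $1,577.94
Required cushion = 2 × $1,577.94 = $3,155.88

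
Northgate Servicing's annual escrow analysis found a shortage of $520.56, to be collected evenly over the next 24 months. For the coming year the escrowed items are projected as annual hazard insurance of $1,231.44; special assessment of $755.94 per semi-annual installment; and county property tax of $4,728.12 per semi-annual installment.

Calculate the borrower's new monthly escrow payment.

$1,038.32

Hazard insurance = $1,231.44 annually
Special assessment = $755.94 × 2 = $1,511.88 annually
County property tax = $4,728.12 × 2 = $9,456.24 annually
Total per year = $1,231.44 + $1,511.88 + $9,456.24 = $12,199.56
Monthly escrow = $12,199.56 / 12 = $1,016.63
Shortage per month = $520.56 ÷ 24 = $21.69
New monthly escrow = $1,016.63 + $21.69 = $1,038.32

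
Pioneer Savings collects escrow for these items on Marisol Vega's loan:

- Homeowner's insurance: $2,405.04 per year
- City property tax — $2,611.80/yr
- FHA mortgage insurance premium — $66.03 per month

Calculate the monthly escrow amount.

$484.10

Homeowner's insurance: $2,405.04
City property tax: $2,611.80
FHA mortgage insurance premium: $66.03 × 12 = $792.36
Combined annual = $5,809.20
Monthly = $5,809.20 / 12 = $484.10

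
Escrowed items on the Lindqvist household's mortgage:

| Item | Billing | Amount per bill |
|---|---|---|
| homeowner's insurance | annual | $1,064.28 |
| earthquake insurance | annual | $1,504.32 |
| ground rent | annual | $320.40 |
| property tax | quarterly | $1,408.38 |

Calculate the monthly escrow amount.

$710.21

Homeowner's insurance: $1,064.28/yr
Earthquake insurance: $1,504.32/yr
Ground rent: $320.40/yr
Property tax: $1,408.38 × 4 = $5,633.52/yr
Total annual escrow = $1,064.28 + $1,504.32 + $320.40 + $5,633.52 = $8,522.52
Per month = $8,522.52 ÷ 12 = $710.21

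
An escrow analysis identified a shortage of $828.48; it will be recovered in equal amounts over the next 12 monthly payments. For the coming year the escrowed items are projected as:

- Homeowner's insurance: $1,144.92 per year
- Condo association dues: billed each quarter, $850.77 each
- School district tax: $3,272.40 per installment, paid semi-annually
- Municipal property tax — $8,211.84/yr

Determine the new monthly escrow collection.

Homeowner's insurance = $1,144.92/yr
Condo association dues = $850.77 × 4 = $3,403.08/yr
School district tax = $3,272.40 × 2 = $6,544.80/yr
Municipal property tax = $8,211.84/yr
Total annual escrow = $1,144.92 + $3,403.08 + $6,544.80 + $8,211.84 = $19,304.64
Per month = $19,304.64 ÷ 12 = $1,608.72
Monthly shortage recovery: $828.48 / 12 = $69.04
Adjusted monthly = $1,608.72 + $69.04 = $1,677.76

$1,677.76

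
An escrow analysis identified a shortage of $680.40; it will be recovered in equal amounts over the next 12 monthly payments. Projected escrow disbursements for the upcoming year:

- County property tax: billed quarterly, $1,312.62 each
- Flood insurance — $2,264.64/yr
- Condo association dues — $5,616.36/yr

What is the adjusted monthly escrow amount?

$1,150.99

County property tax — $1,312.62 × 4 = $5,250.48 per year
Flood insurance — $2,264.64 per year
Condo association dues — $5,616.36 per year
Combined annual = $5,250.48 + $2,264.64 + $5,616.36 = $13,131.48
Per month = $13,131.48 ÷ 12 = $1,094.29
Shortage spread = $680.40 ÷ 12 = $56.70/mo
Adjusted monthly = $1,094.29 + $56.70 = $1,150.99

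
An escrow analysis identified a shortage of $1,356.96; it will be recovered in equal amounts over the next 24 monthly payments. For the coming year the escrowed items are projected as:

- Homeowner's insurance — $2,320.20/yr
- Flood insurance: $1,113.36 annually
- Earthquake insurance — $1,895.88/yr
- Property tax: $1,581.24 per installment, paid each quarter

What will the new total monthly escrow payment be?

$1,027.74

Homeowner's insurance = $2,320.20/yr
Flood insurance = $1,113.36/yr
Earthquake insurance = $1,895.88/yr
Property tax = $1,581.24 × 4 = $6,324.96/yr
Combined annual = $11,654.40
Base monthly escrow = $11,654.40 ÷ 12 = $971.20
Shortage spread = $1,356.96 ÷ 24 = $56.54/mo
Adjusted monthly = $971.20 + $56.54 = $1,027.74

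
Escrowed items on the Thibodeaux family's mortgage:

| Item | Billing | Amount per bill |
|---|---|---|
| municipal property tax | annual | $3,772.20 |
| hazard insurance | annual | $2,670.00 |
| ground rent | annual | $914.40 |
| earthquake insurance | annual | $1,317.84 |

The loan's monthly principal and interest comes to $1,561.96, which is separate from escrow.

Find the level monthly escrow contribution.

Municipal property tax = $3,772.20 per year
Hazard insurance = $2,670.00 per year
Ground rent = $914.40 per year
Earthquake insurance = $1,317.84 per year
Total annual escrow = $3,772.20 + $2,670.00 + $914.40 + $1,317.84 = $8,674.44
Base monthly escrow = $8,674.44 / 12 = $722.87

$722.87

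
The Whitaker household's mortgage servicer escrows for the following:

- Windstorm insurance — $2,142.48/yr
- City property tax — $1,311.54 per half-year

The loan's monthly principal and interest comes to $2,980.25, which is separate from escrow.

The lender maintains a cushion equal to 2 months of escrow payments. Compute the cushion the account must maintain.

Windstorm insurance — $2,142.48 per year
City property tax — $1,311.54 × 2 = $2,623.08 per year
Total annual escrow = $2,142.48 + $2,623.08 = $4,765.56
Monthly escrow = $4,765.56 ÷ 12 = $397.13
Reserve = 2 × $397.13 = $794.26

$794.26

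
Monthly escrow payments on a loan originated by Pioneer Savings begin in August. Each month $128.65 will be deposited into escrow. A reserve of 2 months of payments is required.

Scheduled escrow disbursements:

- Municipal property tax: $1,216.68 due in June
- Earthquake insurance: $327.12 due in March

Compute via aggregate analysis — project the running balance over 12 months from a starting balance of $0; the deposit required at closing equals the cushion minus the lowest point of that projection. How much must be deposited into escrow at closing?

Cushion = 2 × $128.65 = $257.30
Trial balance (start $0, +$128.65 each month, − disbursements):
  Aug: +$128.65 → $128.65
  Sep: +$128.65 → $257.30
  Oct: +$128.65 → $385.95
  Nov: +$128.65 → $514.60
  Dec: +$128.65 → $643.25
  Jan: +$128.65 → $771.90
  Feb: +$128.65 → $900.55
  Mar: +$128.65 − $327.12 → $702.08
  Apr: +$128.65 → $830.73
  May: +$128.65 → $959.38
  Jun: +$128.65 − $1,216.68 → -$128.65
  Jul: +$128.65 → $0.00
Lowest trial balance = -$128.65 (Jun)
Initial deposit = cushion − low point = $257.30 − (-$128.65) = $385.95

$385.95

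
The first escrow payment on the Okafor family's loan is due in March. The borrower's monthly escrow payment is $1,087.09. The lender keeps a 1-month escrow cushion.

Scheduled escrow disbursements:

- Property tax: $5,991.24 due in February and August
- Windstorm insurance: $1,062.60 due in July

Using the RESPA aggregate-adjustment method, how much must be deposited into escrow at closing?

$1,618.39

Cushion = 1 × $1,087.09 = $1,087.09
Trial balance (start $0, +$1,087.09 each month, − disbursements):
  Mar: +$1,087.09 → $1,087.09
  Apr: +$1,087.09 → $2,174.18
  May: +$1,087.09 → $3,261.27
  Jun: +$1,087.09 → $4,348.36
  Jul: +$1,087.09 − $1,062.60 → $4,372.85
  Aug: +$1,087.09 − $5,991.24 → -$531.30
  Sep: +$1,087.09 → $555.79
  Oct: +$1,087.09 → $1,642.88
  Nov: +$1,087.09 → $2,729.97
  Dec: +$1,087.09 → $3,817.06
  Jan: +$1,087.09 → $4,904.15
  Feb: +$1,087.09 − $5,991.24 → $0.00
Lowest trial balance = -$531.30 (Aug)
Initial deposit = cushion − low point = $1,087.09 − (-$531.30) = $1,618.39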